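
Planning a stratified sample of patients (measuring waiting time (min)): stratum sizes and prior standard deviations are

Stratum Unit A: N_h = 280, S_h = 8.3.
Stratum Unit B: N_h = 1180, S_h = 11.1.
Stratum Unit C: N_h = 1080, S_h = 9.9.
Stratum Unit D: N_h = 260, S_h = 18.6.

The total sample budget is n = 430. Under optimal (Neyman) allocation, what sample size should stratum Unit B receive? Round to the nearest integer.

182

Neyman allocation: n_h = n · N_h S_h / Σ N_i S_i, with n = 430.
  stratum Unit A: N_h·S_h = 280·8.3 = 2324.00
  stratum Unit B: N_h·S_h = 1180·11.1 = 13098.00
  stratum Unit C: N_h·S_h = 1080·9.9 = 10692.00
  stratum Unit D: N_h·S_h = 260·18.6 = 4836.00
Σ N_h S_h = 30950.00
n for stratum Unit B = 430·13098.00/30950.00 = 181.975 → 182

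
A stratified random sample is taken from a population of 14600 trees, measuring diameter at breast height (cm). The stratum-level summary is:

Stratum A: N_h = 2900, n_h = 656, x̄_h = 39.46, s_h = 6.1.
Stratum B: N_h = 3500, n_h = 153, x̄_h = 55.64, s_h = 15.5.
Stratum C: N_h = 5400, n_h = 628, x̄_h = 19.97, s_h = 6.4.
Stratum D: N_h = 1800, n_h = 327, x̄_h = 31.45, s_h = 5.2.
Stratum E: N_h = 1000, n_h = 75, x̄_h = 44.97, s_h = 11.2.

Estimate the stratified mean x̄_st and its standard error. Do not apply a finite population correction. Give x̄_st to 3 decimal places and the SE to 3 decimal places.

x̄_st = Σ W_h x̄_h = (2900·39.46 + 3500·55.64 + 5400·19.97 + 1800·31.45 + 1000·44.97)/14600 = 35.52000
V̂(x̄_st) = Σ W_h² s_h²/n_h, with W_h = N_h/N and N = 14600:
  stratum A: (2900/14600)²·6.1²/656 = 0.00223793
  stratum B: (3500/14600)²·15.5²/153 = 0.0902407
  stratum C: (5400/14600)²·6.4²/628 = 0.00892241
  stratum D: (1800/14600)²·5.2²/327 = 0.00125689
  stratum E: (1000/14600)²·11.2²/75 = 0.00784638
V̂(x̄_st) = 0.110504
SE(x̄_st) = √0.110504 = 0.332422

x̄_st ≈ 35.520, SE ≈ 0.332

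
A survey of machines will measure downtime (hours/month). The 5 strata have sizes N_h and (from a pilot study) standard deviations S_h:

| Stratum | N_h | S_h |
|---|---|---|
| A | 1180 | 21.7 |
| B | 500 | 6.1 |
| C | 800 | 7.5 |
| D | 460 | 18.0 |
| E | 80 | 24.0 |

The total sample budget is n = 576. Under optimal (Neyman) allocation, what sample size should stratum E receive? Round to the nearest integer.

25

Neyman allocation: n_h = n · N_h S_h / Σ N_i S_i, with n = 576.
  stratum A: N_h·S_h = 1180·21.7 = 25606.00
  stratum B: N_h·S_h = 500·6.1 = 3050.00
  stratum C: N_h·S_h = 800·7.5 = 6000.00
  stratum D: N_h·S_h = 460·18.0 = 8280.00
  stratum E: N_h·S_h = 80·24.0 = 1920.00
Σ N_h S_h = 44856.00
n for stratum E = 576·1920.00/44856.00 = 24.655 → 25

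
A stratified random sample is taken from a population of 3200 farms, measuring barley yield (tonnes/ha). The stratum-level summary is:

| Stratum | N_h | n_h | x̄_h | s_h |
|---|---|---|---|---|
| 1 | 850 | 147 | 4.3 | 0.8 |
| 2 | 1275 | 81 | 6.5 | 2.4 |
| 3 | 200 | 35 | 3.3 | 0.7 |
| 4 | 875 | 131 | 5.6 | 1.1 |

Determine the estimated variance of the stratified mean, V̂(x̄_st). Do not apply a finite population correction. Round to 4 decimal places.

V̂(x̄_st) = Σ W_h² s_h²/n_h, with W_h = N_h/N and N = 3200:
  stratum 1: (850/3200)²·0.8²/147 = 0.000307185
  stratum 2: (1275/3200)²·2.4²/81 = 0.0112891
  stratum 3: (200/3200)²·0.7²/35 = 5.46875e-05
  stratum 4: (875/3200)²·1.1²/131 = 0.000690606
V̂(x̄_st) = 0.0123415

V̂(x̄_st) ≈ 0.0123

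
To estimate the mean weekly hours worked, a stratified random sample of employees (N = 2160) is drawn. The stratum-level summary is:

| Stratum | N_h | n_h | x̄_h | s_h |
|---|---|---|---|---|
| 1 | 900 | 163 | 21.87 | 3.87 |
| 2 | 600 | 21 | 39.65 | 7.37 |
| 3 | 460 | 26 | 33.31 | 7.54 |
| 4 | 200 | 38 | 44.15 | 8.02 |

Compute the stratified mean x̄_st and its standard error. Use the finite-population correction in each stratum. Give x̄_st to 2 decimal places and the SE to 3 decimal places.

x̄_st ≈ 31.31, SE ≈ 0.558

x̄_st = Σ W_h x̄_h = (900·21.87 + 600·39.65 + 460·33.31 + 200·44.15)/2160 = 31.30815
V̂(x̄_st) = Σ W_h² (1 − n_h/N_h) s_h²/n_h, with W_h = N_h/N and N = 2160:
  stratum 1: (900/2160)²·(1 − 163/900)·3.87²/163 = 0.0130628
  stratum 2: (600/2160)²·(1 − 21/600)·7.37²/21 = 0.192592
  stratum 3: (460/2160)²·(1 − 26/460)·7.54²/26 = 0.0935641
  stratum 4: (200/2160)²·(1 − 38/200)·8.02²/38 = 0.0117545
V̂(x̄_st) = 0.310973
SE(x̄_st) = √0.310973 = 0.55765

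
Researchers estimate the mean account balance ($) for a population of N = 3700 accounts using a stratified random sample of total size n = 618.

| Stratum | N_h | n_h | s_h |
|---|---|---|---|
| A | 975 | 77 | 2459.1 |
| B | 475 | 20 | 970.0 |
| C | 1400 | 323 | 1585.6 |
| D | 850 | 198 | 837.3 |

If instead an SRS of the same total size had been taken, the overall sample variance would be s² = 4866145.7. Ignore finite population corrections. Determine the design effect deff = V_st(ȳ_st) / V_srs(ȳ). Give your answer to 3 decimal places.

deff ≈ 0.956

V̂(ȳ_st) = Σ W_h² s_h²/n_h, with W_h = N_h/N and N = 3700:
  stratum A: (975/3700)²·2459.1²/77 = 5453.4
  stratum B: (475/3700)²·970.0²/20 = 775.349
  stratum C: (1400/3700)²·1585.6²/323 = 1114.39
  stratum D: (850/3700)²·837.3²/198 = 186.866
V_st = 7530.01
V_srs = s²/n = 4866145.7/618 = 7874.02
deff = V_st / V_srs = 7530.01/7874.02 = 0.9563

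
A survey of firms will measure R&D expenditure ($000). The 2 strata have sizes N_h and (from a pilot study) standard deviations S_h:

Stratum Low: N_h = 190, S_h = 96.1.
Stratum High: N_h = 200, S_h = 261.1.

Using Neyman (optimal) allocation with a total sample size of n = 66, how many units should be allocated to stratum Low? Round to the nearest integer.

Neyman allocation: n_h = n · N_h S_h / Σ N_i S_i, with n = 66.
  stratum Low: N_h·S_h = 190·96.1 = 18259.00
  stratum High: N_h·S_h = 200·261.1 = 52220.00
Σ N_h S_h = 70479.00
n for stratum Low = 66·18259.00/70479.00 = 17.099 → 17

17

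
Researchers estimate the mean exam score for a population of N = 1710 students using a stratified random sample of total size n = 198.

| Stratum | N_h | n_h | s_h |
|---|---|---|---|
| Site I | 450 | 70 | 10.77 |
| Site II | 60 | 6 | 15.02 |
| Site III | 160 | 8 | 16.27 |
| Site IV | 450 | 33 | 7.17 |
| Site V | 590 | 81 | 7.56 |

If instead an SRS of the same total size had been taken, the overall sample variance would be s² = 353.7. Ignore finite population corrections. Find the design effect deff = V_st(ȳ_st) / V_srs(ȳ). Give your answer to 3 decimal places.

V̂(ȳ_st) = Σ W_h² s_h²/n_h, with W_h = N_h/N and N = 1710:
  stratum Site I: (450/1710)²·10.77²/70 = 0.114754
  stratum Site II: (60/1710)²·15.02²/6 = 0.0462912
  stratum Site III: (160/1710)²·16.27²/8 = 0.28969
  stratum Site IV: (450/1710)²·7.17²/33 = 0.107884
  stratum Site V: (590/1710)²·7.56²/81 = 0.0839983
V_st = 0.642617
V_srs = s²/n = 353.7/198 = 1.78636
deff = V_st / V_srs = 0.642617/1.78636 = 0.3597

deff ≈ 0.360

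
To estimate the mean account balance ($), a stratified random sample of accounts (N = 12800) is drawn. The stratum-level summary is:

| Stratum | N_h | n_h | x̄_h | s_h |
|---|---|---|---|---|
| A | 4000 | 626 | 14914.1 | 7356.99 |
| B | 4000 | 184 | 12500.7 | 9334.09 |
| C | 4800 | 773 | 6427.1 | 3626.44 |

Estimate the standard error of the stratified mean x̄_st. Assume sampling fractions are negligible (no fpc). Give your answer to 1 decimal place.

SE(x̄_st) ≈ 238.9

V̂(x̄_st) = Σ W_h² s_h²/n_h, with W_h = N_h/N and N = 12800:
  stratum A: (4000/12800)²·7356.99²/626 = 8443.57
  stratum B: (4000/12800)²·9334.09²/184 = 46240.9
  stratum C: (4800/12800)²·3626.44²/773 = 2392.46
V̂(x̄_st) = 57076.9
SE(x̄_st) = √57076.9 = 238.908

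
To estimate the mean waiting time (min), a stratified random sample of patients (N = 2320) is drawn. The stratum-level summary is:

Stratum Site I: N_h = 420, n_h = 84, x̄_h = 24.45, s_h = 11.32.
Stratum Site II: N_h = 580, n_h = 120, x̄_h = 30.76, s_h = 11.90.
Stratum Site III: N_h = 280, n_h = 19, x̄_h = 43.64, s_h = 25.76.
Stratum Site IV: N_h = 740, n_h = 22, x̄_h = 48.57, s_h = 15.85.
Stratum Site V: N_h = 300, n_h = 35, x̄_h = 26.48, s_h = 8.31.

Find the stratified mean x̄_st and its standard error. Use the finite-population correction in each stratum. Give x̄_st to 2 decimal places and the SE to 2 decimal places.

x̄_st ≈ 36.30, SE ≈ 1.31

x̄_st = Σ W_h x̄_h = (420·24.45 + 580·30.76 + 280·43.64 + 740·48.57 + 300·26.48)/2320 = 36.29948
V̂(x̄_st) = Σ W_h² (1 − n_h/N_h) s_h²/n_h, with W_h = N_h/N and N = 2320:
  stratum Site I: (420/2320)²·(1 − 84/420)·11.32²/84 = 0.0399969
  stratum Site II: (580/2320)²·(1 − 120/580)·11.90²/120 = 0.0584955
  stratum Site III: (280/2320)²·(1 − 19/280)·25.76²/19 = 0.474199
  stratum Site IV: (740/2320)²·(1 − 22/740)·15.85²/22 = 1.12724
  stratum Site V: (300/2320)²·(1 − 35/300)·8.31²/35 = 0.0291424
V̂(x̄_st) = 1.72907
SE(x̄_st) = √1.72907 = 1.31494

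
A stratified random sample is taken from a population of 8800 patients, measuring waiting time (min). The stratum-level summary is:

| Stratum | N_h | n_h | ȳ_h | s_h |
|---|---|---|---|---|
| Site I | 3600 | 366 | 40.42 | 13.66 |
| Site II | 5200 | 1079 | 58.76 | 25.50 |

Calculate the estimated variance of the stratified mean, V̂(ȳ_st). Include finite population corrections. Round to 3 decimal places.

V̂(ȳ_st) = Σ W_h² (1 − n_h/N_h) s_h²/n_h, with W_h = N_h/N and N = 8800:
  stratum Site I: (3600/8800)²·(1 − 366/3600)·13.66²/366 = 0.0766474
  stratum Site II: (5200/8800)²·(1 − 1079/5200)·25.50²/1079 = 0.166763
V̂(ȳ_st) = 0.24341

V̂(ȳ_st) ≈ 0.243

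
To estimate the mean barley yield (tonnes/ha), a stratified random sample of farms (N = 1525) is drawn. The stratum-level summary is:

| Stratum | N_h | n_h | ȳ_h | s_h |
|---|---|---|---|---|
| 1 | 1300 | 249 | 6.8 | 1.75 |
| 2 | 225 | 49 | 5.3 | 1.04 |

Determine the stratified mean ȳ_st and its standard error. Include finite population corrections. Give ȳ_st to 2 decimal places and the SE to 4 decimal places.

ȳ_st ≈ 6.58, SE ≈ 0.0872

ȳ_st = Σ W_h ȳ_h = (1300·6.8 + 225·5.3)/1525 = 6.57869
V̂(ȳ_st) = Σ W_h² (1 − n_h/N_h) s_h²/n_h, with W_h = N_h/N and N = 1525:
  stratum 1: (1300/1525)²·(1 − 249/1300)·1.75²/249 = 0.00722575
  stratum 2: (225/1525)²·(1 − 49/225)·1.04²/49 = 0.00037586
V̂(ȳ_st) = 0.00760161
SE(ȳ_st) = √0.00760161 = 0.0871872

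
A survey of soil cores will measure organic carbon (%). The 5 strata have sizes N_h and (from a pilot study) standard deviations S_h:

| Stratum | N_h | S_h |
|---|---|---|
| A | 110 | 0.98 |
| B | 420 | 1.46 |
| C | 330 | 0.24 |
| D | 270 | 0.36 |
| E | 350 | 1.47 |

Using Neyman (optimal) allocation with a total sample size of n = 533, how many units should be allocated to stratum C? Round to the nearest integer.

Neyman allocation: n_h = n · N_h S_h / Σ N_i S_i, with n = 533.
  stratum A: N_h·S_h = 110·0.98 = 107.80
  stratum B: N_h·S_h = 420·1.46 = 613.20
  stratum C: N_h·S_h = 330·0.24 = 79.20
  stratum D: N_h·S_h = 270·0.36 = 97.20
  stratum E: N_h·S_h = 350·1.47 = 514.50
Σ N_h S_h = 1411.90
n for stratum C = 533·79.20/1411.90 = 29.898 → 30

30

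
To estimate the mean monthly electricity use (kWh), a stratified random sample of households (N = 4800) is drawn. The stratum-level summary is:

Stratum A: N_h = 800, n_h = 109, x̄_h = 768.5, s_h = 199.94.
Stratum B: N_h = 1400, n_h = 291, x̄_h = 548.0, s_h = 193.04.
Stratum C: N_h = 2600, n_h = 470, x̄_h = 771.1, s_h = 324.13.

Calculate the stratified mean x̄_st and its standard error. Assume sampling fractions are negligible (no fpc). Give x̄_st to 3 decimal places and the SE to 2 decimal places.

x̄_st ≈ 705.596, SE ≈ 9.31

x̄_st = Σ W_h x̄_h = (800·768.5 + 1400·548.0 + 2600·771.1)/4800 = 705.59583
V̂(x̄_st) = Σ W_h² s_h²/n_h, with W_h = N_h/N and N = 4800:
  stratum A: (800/4800)²·199.94²/109 = 10.1876
  stratum B: (1400/4800)²·193.04²/291 = 10.8937
  stratum C: (2600/4800)²·324.13²/470 = 65.585
V̂(x̄_st) = 86.6663
SE(x̄_st) = √86.6663 = 9.30947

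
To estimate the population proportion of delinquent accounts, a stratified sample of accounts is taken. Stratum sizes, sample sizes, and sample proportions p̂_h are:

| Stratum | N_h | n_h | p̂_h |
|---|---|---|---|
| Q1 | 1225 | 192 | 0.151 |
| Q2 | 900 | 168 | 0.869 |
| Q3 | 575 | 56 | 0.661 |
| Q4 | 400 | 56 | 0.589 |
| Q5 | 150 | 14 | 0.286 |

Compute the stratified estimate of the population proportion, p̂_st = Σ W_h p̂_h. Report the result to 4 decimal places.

N = 3250; stratum weights W_h = N_h/N.
p̂_st = Σ W_h p̂_h = (1225·0.151 + 900·0.869 + 575·0.661 + 400·0.589 + 150·0.286)/3250 = 0.50020

p̂_st ≈ 0.5002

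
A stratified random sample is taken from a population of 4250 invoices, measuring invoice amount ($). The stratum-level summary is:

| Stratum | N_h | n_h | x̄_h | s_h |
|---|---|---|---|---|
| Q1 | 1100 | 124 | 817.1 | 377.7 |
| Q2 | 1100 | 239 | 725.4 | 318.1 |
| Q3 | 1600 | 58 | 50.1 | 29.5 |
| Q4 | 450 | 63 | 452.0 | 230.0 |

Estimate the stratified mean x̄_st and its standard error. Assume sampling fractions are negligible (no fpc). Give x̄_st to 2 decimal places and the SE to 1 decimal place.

x̄_st ≈ 465.96, SE ≈ 10.8

x̄_st = Σ W_h x̄_h = (1100·817.1 + 1100·725.4 + 1600·50.1 + 450·452.0)/4250 = 465.95529
V̂(x̄_st) = Σ W_h² s_h²/n_h, with W_h = N_h/N and N = 4250:
  stratum Q1: (1100/4250)²·377.7²/124 = 77.069
  stratum Q2: (1100/4250)²·318.1²/239 = 28.362
  stratum Q3: (1600/4250)²·29.5²/58 = 2.12656
  stratum Q4: (450/4250)²·230.0²/63 = 9.41374
V̂(x̄_st) = 116.971
SE(x̄_st) = √116.971 = 10.8153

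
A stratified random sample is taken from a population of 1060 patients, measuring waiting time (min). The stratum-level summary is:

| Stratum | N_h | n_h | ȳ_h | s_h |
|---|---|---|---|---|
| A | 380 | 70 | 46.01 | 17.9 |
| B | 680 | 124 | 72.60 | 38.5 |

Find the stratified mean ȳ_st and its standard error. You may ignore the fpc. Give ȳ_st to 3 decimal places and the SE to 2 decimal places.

ȳ_st ≈ 63.068, SE ≈ 2.35

ȳ_st = Σ W_h ȳ_h = (380·46.01 + 680·72.60)/1060 = 63.06774
V̂(ȳ_st) = Σ W_h² s_h²/n_h, with W_h = N_h/N and N = 1060:
  stratum A: (380/1060)²·17.9²/70 = 0.588252
  stratum B: (680/1060)²·38.5²/124 = 4.91933
V̂(ȳ_st) = 5.50758
SE(ȳ_st) = √5.50758 = 2.34682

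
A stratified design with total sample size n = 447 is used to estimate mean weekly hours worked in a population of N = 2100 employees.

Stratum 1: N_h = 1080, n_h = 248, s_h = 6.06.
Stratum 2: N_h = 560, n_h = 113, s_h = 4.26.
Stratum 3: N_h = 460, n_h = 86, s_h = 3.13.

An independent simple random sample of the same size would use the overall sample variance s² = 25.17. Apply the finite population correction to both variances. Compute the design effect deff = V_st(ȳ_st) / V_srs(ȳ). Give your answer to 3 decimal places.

V̂(ȳ_st) = Σ W_h² (1 − n_h/N_h) s_h²/n_h, with W_h = N_h/N and N = 2100:
  stratum 1: (1080/2100)²·(1 − 248/1080)·6.06²/248 = 0.0301719
  stratum 2: (560/2100)²·(1 − 113/560)·4.26²/113 = 0.00911586
  stratum 3: (460/2100)²·(1 − 86/460)·3.13²/86 = 0.00444407
V_st = 0.0437318
V_srs = (1 − 447/2100)·25.17/447 = 0.044323
deff = V_st / V_srs = 0.0437318/0.044323 = 0.9867

deff ≈ 0.987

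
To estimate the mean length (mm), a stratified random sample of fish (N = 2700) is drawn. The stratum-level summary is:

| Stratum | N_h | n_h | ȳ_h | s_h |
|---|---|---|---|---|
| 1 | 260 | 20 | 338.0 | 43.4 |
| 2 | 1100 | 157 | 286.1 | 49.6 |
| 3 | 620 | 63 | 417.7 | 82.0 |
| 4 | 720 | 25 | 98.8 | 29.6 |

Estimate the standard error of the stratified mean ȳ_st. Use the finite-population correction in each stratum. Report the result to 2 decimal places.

SE(ȳ_st) ≈ 3.24

V̂(ȳ_st) = Σ W_h² (1 − n_h/N_h) s_h²/n_h, with W_h = N_h/N and N = 2700:
  stratum 1: (260/2700)²·(1 − 20/260)·43.4²/20 = 0.806133
  stratum 2: (1100/2700)²·(1 − 157/1100)·49.6²/157 = 2.22967
  stratum 3: (620/2700)²·(1 − 63/620)·82.0²/63 = 5.05599
  stratum 4: (720/2700)²·(1 − 25/720)·29.6²/25 = 2.40565
V̂(ȳ_st) = 10.4975
SE(ȳ_st) = √10.4975 = 3.23998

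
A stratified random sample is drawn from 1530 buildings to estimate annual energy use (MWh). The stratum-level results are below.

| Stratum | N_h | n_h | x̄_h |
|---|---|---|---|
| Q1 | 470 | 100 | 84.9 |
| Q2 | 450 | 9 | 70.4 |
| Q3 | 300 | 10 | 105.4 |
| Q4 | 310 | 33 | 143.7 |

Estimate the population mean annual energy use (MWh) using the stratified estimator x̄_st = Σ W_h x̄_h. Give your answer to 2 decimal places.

x̄_st ≈ 96.57

N = Σ N_h = 1530. Stratum weights W_h = N_h/N.
x̄_st = (470·84.9 + 450·70.4 + 300·105.4 + 310·143.7) / 1530 = 96.5686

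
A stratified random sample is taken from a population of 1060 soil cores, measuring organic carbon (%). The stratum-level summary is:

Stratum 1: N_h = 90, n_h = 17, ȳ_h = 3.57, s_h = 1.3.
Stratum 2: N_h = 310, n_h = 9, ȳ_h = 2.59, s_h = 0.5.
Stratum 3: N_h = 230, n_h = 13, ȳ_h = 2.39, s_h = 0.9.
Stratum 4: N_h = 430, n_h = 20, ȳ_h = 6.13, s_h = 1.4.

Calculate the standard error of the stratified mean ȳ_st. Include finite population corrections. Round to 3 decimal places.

SE(ȳ_st) ≈ 0.145

V̂(ȳ_st) = Σ W_h² (1 − n_h/N_h) s_h²/n_h, with W_h = N_h/N and N = 1060:
  stratum 1: (90/1060)²·(1 − 17/90)·1.3²/17 = 0.000581288
  stratum 2: (310/1060)²·(1 − 9/310)·0.5²/9 = 0.00230682
  stratum 3: (230/1060)²·(1 − 13/230)·0.9²/13 = 0.00276769
  stratum 4: (430/1060)²·(1 − 20/430)·1.4²/20 = 0.0153768
V̂(ȳ_st) = 0.0210326
SE(ȳ_st) = √0.0210326 = 0.145026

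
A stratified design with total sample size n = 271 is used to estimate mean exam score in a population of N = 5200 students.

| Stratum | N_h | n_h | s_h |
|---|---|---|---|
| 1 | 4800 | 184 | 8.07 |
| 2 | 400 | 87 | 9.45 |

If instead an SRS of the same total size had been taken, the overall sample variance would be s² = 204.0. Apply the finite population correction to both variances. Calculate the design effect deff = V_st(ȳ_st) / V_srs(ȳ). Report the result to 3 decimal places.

deff ≈ 0.413

V̂(ȳ_st) = Σ W_h² (1 − n_h/N_h) s_h²/n_h, with W_h = N_h/N and N = 5200:
  stratum 1: (4800/5200)²·(1 − 184/4800)·8.07²/184 = 0.290021
  stratum 2: (400/5200)²·(1 − 87/400)·9.45²/87 = 0.00475272
V_st = 0.294774
V_srs = (1 − 271/5200)·204.0/271 = 0.713537
deff = V_st / V_srs = 0.294774/0.713537 = 0.4131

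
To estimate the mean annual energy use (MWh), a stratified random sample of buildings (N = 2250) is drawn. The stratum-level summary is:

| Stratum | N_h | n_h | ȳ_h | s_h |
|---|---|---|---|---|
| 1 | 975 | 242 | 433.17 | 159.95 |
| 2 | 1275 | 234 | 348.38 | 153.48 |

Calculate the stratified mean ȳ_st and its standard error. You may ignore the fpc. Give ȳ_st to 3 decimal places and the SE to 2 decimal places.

ȳ_st ≈ 385.122, SE ≈ 7.22

ȳ_st = Σ W_h ȳ_h = (975·433.17 + 1275·348.38)/2250 = 385.12233
V̂(ȳ_st) = Σ W_h² s_h²/n_h, with W_h = N_h/N and N = 2250:
  stratum 1: (975/2250)²·159.95²/242 = 19.8517
  stratum 2: (1275/2250)²·153.48²/234 = 32.3253
V̂(ȳ_st) = 52.177
SE(ȳ_st) = √52.177 = 7.22337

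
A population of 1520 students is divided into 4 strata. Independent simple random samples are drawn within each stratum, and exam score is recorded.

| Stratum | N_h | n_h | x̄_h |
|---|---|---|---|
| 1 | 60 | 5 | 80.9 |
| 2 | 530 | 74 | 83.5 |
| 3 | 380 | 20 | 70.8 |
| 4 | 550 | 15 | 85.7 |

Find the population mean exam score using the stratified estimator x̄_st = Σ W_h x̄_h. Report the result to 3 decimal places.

x̄_st ≈ 81.018

N = Σ N_h = 1520. Stratum weights W_h = N_h/N.
x̄_st = (60·80.9 + 530·83.5 + 380·70.8 + 550·85.7) / 1520 = 81.01842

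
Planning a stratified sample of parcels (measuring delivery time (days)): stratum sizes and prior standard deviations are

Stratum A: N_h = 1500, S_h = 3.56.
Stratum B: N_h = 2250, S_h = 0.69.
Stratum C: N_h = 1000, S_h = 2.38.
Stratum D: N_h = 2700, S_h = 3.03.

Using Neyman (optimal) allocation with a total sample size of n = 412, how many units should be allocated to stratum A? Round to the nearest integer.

126

Neyman allocation: n_h = n · N_h S_h / Σ N_i S_i, with n = 412.
  stratum A: N_h·S_h = 1500·3.56 = 5340.00
  stratum B: N_h·S_h = 2250·0.69 = 1552.50
  stratum C: N_h·S_h = 1000·2.38 = 2380.00
  stratum D: N_h·S_h = 2700·3.03 = 8181.00
Σ N_h S_h = 17453.50
n for stratum A = 412·5340.00/17453.50 = 126.054 → 126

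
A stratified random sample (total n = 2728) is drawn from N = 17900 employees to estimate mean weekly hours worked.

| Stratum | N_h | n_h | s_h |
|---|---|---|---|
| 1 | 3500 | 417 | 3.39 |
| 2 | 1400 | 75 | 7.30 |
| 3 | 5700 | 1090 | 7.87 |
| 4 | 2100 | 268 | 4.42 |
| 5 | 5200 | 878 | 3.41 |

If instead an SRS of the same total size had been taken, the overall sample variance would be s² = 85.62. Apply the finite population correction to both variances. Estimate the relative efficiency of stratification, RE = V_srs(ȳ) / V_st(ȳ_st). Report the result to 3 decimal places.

RE ≈ 2.312

V̂(ȳ_st) = Σ W_h² (1 − n_h/N_h) s_h²/n_h, with W_h = N_h/N and N = 17900:
  stratum 1: (3500/17900)²·(1 − 417/3500)·3.39²/417 = 0.000928109
  stratum 2: (1400/17900)²·(1 − 75/1400)·7.30²/75 = 0.0041136
  stratum 3: (5700/17900)²·(1 − 1090/5700)·7.87²/1090 = 0.00466007
  stratum 4: (2100/17900)²·(1 − 268/2100)·4.42²/268 = 0.000875283
  stratum 5: (5200/17900)²·(1 − 878/5200)·3.41²/878 = 0.000928958
V_st = 0.011506
V_srs = (1 − 2728/17900)·85.62/2728 = 0.0266024
Relative efficiency = V_srs / V_st = 0.0266024/0.011506 = 2.3120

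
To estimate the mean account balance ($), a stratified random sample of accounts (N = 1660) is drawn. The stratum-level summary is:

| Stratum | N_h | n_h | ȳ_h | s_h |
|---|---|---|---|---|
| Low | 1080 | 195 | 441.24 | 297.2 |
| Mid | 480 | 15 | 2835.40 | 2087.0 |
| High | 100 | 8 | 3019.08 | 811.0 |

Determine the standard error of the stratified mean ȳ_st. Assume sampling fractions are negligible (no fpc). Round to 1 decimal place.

SE(ȳ_st) ≈ 157.4

V̂(ȳ_st) = Σ W_h² s_h²/n_h, with W_h = N_h/N and N = 1660:
  stratum Low: (1080/1660)²·297.2²/195 = 191.732
  stratum Mid: (480/1660)²·2087.0²/15 = 24278.4
  stratum High: (100/1660)²·811.0²/8 = 298.357
V̂(ȳ_st) = 24768.5
SE(ȳ_st) = √24768.5 = 157.38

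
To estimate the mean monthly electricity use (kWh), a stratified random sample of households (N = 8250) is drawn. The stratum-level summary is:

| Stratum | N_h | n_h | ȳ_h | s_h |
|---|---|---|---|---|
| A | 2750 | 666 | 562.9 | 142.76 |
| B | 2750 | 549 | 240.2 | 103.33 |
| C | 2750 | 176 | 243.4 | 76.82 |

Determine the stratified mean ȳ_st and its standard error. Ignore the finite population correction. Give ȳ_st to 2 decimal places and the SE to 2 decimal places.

ȳ_st = Σ W_h ȳ_h = (2750·562.9 + 2750·240.2 + 2750·243.4)/8250 = 348.83333
V̂(ȳ_st) = Σ W_h² s_h²/n_h, with W_h = N_h/N and N = 8250:
  stratum A: (2750/8250)²·142.76²/666 = 3.40014
  stratum B: (2750/8250)²·103.33²/549 = 2.16092
  stratum C: (2750/8250)²·76.82²/176 = 3.72558
V̂(ȳ_st) = 9.28663
SE(ȳ_st) = √9.28663 = 3.0474

ȳ_st ≈ 348.83, SE ≈ 3.05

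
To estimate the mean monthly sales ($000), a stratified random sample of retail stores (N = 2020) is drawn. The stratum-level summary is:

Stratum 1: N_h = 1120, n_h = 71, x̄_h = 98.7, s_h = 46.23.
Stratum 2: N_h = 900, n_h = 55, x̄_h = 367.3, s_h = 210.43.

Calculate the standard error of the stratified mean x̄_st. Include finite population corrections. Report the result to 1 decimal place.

V̂(x̄_st) = Σ W_h² (1 − n_h/N_h) s_h²/n_h, with W_h = N_h/N and N = 2020:
  stratum 1: (1120/2020)²·(1 − 71/1120)·46.23²/71 = 8.66723
  stratum 2: (900/2020)²·(1 − 55/900)·210.43²/55 = 150.055
V̂(x̄_st) = 158.722
SE(x̄_st) = √158.722 = 12.5985

SE(x̄_st) ≈ 12.6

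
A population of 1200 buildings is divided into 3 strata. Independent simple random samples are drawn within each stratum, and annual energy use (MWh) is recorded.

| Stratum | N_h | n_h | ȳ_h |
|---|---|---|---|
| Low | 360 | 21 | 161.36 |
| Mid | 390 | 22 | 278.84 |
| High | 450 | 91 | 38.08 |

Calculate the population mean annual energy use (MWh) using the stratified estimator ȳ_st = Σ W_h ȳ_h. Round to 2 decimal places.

ȳ_st ≈ 153.31

N = Σ N_h = 1200. Stratum weights W_h = N_h/N.
ȳ_st = (360·161.36 + 390·278.84 + 450·38.08) / 1200 = 153.3110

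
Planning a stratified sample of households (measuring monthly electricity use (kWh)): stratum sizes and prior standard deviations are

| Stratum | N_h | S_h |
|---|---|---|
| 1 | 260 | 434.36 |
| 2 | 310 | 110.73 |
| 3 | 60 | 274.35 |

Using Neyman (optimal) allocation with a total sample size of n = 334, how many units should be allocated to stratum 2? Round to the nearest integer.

Neyman allocation: n_h = n · N_h S_h / Σ N_i S_i, with n = 334.
  stratum 1: N_h·S_h = 260·434.36 = 112933.60
  stratum 2: N_h·S_h = 310·110.73 = 34326.30
  stratum 3: N_h·S_h = 60·274.35 = 16461.00
Σ N_h S_h = 163720.90
n for stratum 2 = 334·34326.30/163720.90 = 70.028 → 70

70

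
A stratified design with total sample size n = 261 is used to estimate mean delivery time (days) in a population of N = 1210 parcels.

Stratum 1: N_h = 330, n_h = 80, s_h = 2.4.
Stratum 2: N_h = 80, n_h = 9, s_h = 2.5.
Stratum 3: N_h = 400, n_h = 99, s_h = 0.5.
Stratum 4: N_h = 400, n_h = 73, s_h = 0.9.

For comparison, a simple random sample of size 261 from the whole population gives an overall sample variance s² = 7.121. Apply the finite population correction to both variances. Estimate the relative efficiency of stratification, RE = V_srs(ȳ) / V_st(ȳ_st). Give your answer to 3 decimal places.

RE ≈ 2.692

V̂(ȳ_st) = Σ W_h² (1 − n_h/N_h) s_h²/n_h, with W_h = N_h/N and N = 1210:
  stratum 1: (330/1210)²·(1 − 80/330)·2.4²/80 = 0.0040571
  stratum 2: (80/1210)²·(1 − 9/80)·2.5²/9 = 0.00269411
  stratum 3: (400/1210)²·(1 − 99/400)·0.5²/99 = 0.000207664
  stratum 4: (400/1210)²·(1 − 73/400)·0.9²/73 = 0.000991286
V_st = 0.00795016
V_srs = (1 − 261/1210)·7.121/261 = 0.0213984
Relative efficiency = V_srs / V_st = 0.0213984/0.00795016 = 2.6916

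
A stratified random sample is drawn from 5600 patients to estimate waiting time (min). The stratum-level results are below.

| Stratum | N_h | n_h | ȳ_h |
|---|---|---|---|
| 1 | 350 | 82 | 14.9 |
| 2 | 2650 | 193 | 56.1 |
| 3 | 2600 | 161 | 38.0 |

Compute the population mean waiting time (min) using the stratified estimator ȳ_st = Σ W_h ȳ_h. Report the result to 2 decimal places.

N = Σ N_h = 5600. Stratum weights W_h = N_h/N.
ȳ_st = (350·14.9 + 2650·56.1 + 2600·38.0) / 5600 = 45.1214

ȳ_st ≈ 45.12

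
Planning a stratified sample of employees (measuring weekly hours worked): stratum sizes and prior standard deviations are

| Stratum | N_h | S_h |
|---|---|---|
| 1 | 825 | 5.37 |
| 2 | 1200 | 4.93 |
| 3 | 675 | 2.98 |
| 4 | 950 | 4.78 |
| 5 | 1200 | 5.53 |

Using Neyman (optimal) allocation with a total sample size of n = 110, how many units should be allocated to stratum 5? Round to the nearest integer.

31

Neyman allocation: n_h = n · N_h S_h / Σ N_i S_i, with n = 110.
  stratum 1: N_h·S_h = 825·5.37 = 4430.25
  stratum 2: N_h·S_h = 1200·4.93 = 5916.00
  stratum 3: N_h·S_h = 675·2.98 = 2011.50
  stratum 4: N_h·S_h = 950·4.78 = 4541.00
  stratum 5: N_h·S_h = 1200·5.53 = 6636.00
Σ N_h S_h = 23534.75
n for stratum 5 = 110·6636.00/23534.75 = 31.016 → 31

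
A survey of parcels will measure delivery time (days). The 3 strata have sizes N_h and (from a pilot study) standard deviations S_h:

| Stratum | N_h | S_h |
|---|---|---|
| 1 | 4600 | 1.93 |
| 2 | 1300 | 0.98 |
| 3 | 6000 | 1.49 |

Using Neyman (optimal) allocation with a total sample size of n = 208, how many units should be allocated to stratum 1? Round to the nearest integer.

Neyman allocation: n_h = n · N_h S_h / Σ N_i S_i, with n = 208.
  stratum 1: N_h·S_h = 4600·1.93 = 8878.00
  stratum 2: N_h·S_h = 1300·0.98 = 1274.00
  stratum 3: N_h·S_h = 6000·1.49 = 8940.00
Σ N_h S_h = 19092.00
n for stratum 1 = 208·8878.00/19092.00 = 96.722 → 97

97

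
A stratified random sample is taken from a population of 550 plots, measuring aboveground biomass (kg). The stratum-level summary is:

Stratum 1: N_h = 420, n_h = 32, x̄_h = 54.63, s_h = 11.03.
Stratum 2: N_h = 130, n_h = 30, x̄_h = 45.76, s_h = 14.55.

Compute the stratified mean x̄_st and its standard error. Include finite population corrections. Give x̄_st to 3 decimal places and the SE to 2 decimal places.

x̄_st ≈ 52.533, SE ≈ 1.53

x̄_st = Σ W_h x̄_h = (420·54.63 + 130·45.76)/550 = 52.53345
V̂(x̄_st) = Σ W_h² (1 − n_h/N_h) s_h²/n_h, with W_h = N_h/N and N = 550:
  stratum 1: (420/550)²·(1 − 32/420)·11.03²/32 = 2.04813
  stratum 2: (130/550)²·(1 − 30/130)·14.55²/30 = 0.303265
V̂(x̄_st) = 2.35139
SE(x̄_st) = √2.35139 = 1.53342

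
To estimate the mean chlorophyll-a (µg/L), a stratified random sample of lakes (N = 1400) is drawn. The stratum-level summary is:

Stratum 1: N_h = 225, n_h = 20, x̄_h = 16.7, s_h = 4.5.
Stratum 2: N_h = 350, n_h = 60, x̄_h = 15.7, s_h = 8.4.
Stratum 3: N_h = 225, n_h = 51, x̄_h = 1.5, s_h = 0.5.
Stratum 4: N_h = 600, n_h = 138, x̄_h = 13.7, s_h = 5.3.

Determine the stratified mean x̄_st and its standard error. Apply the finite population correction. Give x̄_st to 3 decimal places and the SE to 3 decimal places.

x̄_st ≈ 12.721, SE ≈ 0.337

x̄_st = Σ W_h x̄_h = (225·16.7 + 350·15.7 + 225·1.5 + 600·13.7)/1400 = 12.72143
V̂(x̄_st) = Σ W_h² (1 − n_h/N_h) s_h²/n_h, with W_h = N_h/N and N = 1400:
  stratum 1: (225/1400)²·(1 − 20/225)·4.5²/20 = 0.0238273
  stratum 2: (350/1400)²·(1 − 60/350)·8.4²/60 = 0.0609
  stratum 3: (225/1400)²·(1 − 51/225)·0.5²/51 = 9.79142e-05
  stratum 4: (600/1400)²·(1 − 138/600)·5.3²/138 = 0.0287879
V̂(x̄_st) = 0.113613
SE(x̄_st) = √0.113613 = 0.337065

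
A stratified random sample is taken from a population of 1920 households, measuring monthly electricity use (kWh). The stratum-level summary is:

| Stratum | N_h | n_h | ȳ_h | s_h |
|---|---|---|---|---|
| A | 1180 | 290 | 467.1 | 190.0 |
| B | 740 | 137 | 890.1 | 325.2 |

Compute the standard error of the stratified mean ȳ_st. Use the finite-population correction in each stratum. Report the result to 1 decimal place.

V̂(ȳ_st) = Σ W_h² (1 − n_h/N_h) s_h²/n_h, with W_h = N_h/N and N = 1920:
  stratum A: (1180/1920)²·(1 − 290/1180)·190.0²/290 = 35.4633
  stratum B: (740/1920)²·(1 − 137/740)·325.2²/137 = 93.4388
V̂(ȳ_st) = 128.902
SE(ȳ_st) = √128.902 = 11.3535

SE(ȳ_st) ≈ 11.4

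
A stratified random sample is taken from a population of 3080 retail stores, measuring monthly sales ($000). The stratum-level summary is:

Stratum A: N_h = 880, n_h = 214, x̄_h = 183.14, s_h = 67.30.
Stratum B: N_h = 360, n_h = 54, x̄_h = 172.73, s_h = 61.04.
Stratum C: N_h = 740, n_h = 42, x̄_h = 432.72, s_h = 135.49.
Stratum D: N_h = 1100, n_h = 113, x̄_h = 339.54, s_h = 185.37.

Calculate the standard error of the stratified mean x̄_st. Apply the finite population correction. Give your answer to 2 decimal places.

V̂(x̄_st) = Σ W_h² (1 − n_h/N_h) s_h²/n_h, with W_h = N_h/N and N = 3080:
  stratum A: (880/3080)²·(1 − 214/880)·67.30²/214 = 1.30759
  stratum B: (360/3080)²·(1 − 54/360)·61.04²/54 = 0.801231
  stratum C: (740/3080)²·(1 − 42/740)·135.49²/42 = 23.7986
  stratum D: (1100/3080)²·(1 − 113/1100)·185.37²/113 = 34.8024
V̂(x̄_st) = 60.7098
SE(x̄_st) = √60.7098 = 7.79165

SE(x̄_st) ≈ 7.79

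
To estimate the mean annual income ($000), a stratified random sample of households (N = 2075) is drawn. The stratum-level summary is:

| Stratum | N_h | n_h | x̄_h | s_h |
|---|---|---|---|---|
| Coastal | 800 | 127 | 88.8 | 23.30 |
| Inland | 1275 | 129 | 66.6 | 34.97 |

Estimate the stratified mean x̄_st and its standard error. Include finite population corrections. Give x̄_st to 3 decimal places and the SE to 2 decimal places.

x̄_st = Σ W_h x̄_h = (800·88.8 + 1275·66.6)/2075 = 75.15904
V̂(x̄_st) = Σ W_h² (1 − n_h/N_h) s_h²/n_h, with W_h = N_h/N and N = 2075:
  stratum Coastal: (800/2075)²·(1 − 127/800)·23.30²/127 = 0.534536
  stratum Inland: (1275/2075)²·(1 − 129/1275)·34.97²/129 = 3.21707
V̂(x̄_st) = 3.7516
SE(x̄_st) = √3.7516 = 1.93691

x̄_st ≈ 75.159, SE ≈ 1.94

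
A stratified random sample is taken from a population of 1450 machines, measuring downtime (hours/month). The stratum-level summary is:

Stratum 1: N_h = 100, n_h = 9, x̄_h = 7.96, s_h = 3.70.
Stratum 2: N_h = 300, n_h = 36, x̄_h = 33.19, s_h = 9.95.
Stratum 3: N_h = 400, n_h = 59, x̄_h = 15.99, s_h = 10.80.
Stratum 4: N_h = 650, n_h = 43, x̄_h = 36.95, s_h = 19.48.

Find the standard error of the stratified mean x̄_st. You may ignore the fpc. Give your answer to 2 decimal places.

V̂(x̄_st) = Σ W_h² s_h²/n_h, with W_h = N_h/N and N = 1450:
  stratum 1: (100/1450)²·3.70²/9 = 0.00723477
  stratum 2: (300/1450)²·9.95²/36 = 0.11772
  stratum 3: (400/1450)²·10.80²/59 = 0.150446
  stratum 4: (650/1450)²·19.48²/43 = 1.77337
V̂(x̄_st) = 2.04877
SE(x̄_st) = √2.04877 = 1.43135

SE(x̄_st) ≈ 1.43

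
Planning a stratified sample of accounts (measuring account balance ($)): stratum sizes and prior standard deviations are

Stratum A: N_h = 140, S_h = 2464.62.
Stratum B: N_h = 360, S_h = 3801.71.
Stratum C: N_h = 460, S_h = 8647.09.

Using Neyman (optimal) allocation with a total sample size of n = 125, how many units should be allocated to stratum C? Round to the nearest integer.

87

Neyman allocation: n_h = n · N_h S_h / Σ N_i S_i, with n = 125.
  stratum A: N_h·S_h = 140·2464.62 = 345046.80
  stratum B: N_h·S_h = 360·3801.71 = 1368615.60
  stratum C: N_h·S_h = 460·8647.09 = 3977661.40
Σ N_h S_h = 5691323.80
n for stratum C = 125·3977661.40/5691323.80 = 87.362 → 87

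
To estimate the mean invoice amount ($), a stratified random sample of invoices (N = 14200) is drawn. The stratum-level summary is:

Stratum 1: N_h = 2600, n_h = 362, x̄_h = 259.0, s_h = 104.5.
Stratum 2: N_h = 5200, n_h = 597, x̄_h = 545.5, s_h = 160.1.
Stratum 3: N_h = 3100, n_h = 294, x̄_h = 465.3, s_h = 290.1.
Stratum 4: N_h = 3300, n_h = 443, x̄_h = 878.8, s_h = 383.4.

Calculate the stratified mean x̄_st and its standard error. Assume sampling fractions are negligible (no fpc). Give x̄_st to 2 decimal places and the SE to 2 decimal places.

x̄_st = Σ W_h x̄_h = (2600·259.0 + 5200·545.5 + 3100·465.3 + 3300·878.8)/14200 = 552.99085
V̂(x̄_st) = Σ W_h² s_h²/n_h, with W_h = N_h/N and N = 14200:
  stratum 1: (2600/14200)²·104.5²/362 = 1.01133
  stratum 2: (5200/14200)²·160.1²/597 = 5.75756
  stratum 3: (3100/14200)²·290.1²/294 = 13.6425
  stratum 4: (3300/14200)²·383.4²/443 = 17.9206
V̂(x̄_st) = 38.332
SE(x̄_st) = √38.332 = 6.19128

x̄_st ≈ 552.99, SE ≈ 6.19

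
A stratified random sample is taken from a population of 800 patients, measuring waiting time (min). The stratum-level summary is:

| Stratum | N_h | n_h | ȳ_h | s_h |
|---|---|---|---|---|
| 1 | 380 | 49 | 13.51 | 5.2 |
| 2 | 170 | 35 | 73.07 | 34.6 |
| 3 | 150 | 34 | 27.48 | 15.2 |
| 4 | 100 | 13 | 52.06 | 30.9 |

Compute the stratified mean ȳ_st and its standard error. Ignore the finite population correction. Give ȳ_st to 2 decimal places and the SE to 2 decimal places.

ȳ_st = Σ W_h ȳ_h = (380·13.51 + 170·73.07 + 150·27.48 + 100·52.06)/800 = 33.60462
V̂(ȳ_st) = Σ W_h² s_h²/n_h, with W_h = N_h/N and N = 800:
  stratum 1: (380/800)²·5.2²/49 = 0.124508
  stratum 2: (170/800)²·34.6²/35 = 1.54455
  stratum 3: (150/800)²·15.2²/34 = 0.238897
  stratum 4: (100/800)²·30.9²/13 = 1.14761
V̂(ȳ_st) = 3.05556
SE(ȳ_st) = √3.05556 = 1.74802

ȳ_st ≈ 33.60, SE ≈ 1.75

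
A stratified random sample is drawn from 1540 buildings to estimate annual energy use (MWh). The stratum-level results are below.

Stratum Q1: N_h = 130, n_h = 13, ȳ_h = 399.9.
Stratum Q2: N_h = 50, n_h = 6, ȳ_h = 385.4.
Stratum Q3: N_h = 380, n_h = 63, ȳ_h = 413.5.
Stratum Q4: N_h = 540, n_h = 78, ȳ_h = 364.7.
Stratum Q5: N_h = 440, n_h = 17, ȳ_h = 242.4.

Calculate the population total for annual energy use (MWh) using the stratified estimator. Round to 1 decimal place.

τ̂_st ≈ 531981.0

τ̂_st = Σ N_h ȳ_h = 130·399.9 + 50·385.4 + 380·413.5 + 540·364.7 + 440·242.4 = 531981.0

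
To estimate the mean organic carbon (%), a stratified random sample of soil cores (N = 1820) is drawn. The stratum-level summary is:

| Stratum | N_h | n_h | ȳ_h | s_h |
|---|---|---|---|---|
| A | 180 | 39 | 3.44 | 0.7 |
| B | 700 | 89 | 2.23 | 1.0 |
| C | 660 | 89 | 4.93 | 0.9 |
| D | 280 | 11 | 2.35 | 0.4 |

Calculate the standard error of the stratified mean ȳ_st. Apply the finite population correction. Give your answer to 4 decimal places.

V̂(ȳ_st) = Σ W_h² (1 − n_h/N_h) s_h²/n_h, with W_h = N_h/N and N = 1820:
  stratum A: (180/1820)²·(1 − 39/180)·0.7²/39 = 9.62676e-05
  stratum B: (700/1820)²·(1 − 89/700)·1.0²/89 = 0.0014508
  stratum C: (660/1820)²·(1 − 89/660)·0.9²/89 = 0.00103546
  stratum D: (280/1820)²·(1 − 11/280)·0.4²/11 = 0.000330746
V̂(ȳ_st) = 0.00291327
SE(ȳ_st) = √0.00291327 = 0.0539747

SE(ȳ_st) ≈ 0.0540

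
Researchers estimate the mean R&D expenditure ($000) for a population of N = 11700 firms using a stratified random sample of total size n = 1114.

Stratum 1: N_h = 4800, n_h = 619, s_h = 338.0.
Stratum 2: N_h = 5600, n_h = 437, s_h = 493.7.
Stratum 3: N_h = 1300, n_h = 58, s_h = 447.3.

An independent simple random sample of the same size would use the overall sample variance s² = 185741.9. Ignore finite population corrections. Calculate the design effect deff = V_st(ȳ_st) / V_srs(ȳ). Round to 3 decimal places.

V̂(ȳ_st) = Σ W_h² s_h²/n_h, with W_h = N_h/N and N = 11700:
  stratum 1: (4800/11700)²·338.0²/619 = 31.0637
  stratum 2: (5600/11700)²·493.7²/437 = 127.776
  stratum 3: (1300/11700)²·447.3²/58 = 42.5878
V_st = 201.427
V_srs = s²/n = 185741.9/1114 = 166.734
deff = V_st / V_srs = 201.427/166.734 = 1.2081

deff ≈ 1.208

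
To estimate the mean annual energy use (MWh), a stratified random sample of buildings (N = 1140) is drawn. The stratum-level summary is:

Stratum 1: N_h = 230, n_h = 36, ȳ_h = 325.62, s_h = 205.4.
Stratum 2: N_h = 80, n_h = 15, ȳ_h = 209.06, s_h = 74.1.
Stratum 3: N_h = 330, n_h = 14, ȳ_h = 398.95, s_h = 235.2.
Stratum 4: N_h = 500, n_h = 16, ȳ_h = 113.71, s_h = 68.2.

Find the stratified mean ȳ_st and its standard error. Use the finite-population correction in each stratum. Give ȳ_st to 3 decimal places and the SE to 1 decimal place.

ȳ_st ≈ 245.724, SE ≈ 20.3

ȳ_st = Σ W_h ȳ_h = (230·325.62 + 80·209.06 + 330·398.95 + 500·113.71)/1140 = 245.72447
V̂(ȳ_st) = Σ W_h² (1 − n_h/N_h) s_h²/n_h, with W_h = N_h/N and N = 1140:
  stratum 1: (230/1140)²·(1 − 36/230)·205.4²/36 = 40.2363
  stratum 2: (80/1140)²·(1 − 15/80)·74.1²/15 = 1.46467
  stratum 3: (330/1140)²·(1 − 14/330)·235.2²/14 = 317.057
  stratum 4: (500/1140)²·(1 − 16/500)·68.2²/16 = 54.132
V̂(ȳ_st) = 412.89
SE(ȳ_st) = √412.89 = 20.3197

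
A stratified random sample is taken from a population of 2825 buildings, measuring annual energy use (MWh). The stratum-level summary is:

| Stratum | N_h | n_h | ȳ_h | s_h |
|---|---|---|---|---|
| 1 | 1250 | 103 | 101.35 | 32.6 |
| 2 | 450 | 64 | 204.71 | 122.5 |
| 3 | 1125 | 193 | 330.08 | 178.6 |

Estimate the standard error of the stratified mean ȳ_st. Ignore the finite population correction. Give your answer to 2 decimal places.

V̂(ȳ_st) = Σ W_h² s_h²/n_h, with W_h = N_h/N and N = 2825:
  stratum 1: (1250/2825)²·32.6²/103 = 2.02014
  stratum 2: (450/2825)²·122.5²/64 = 5.9495
  stratum 3: (1125/2825)²·178.6²/193 = 26.2104
V̂(ȳ_st) = 34.18
SE(ȳ_st) = √34.18 = 5.84637

SE(ȳ_st) ≈ 5.85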